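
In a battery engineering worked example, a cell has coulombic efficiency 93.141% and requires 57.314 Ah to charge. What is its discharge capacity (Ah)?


Q_dis = eta/100 * Q_chg = 93.141/100 * 57.314 = 53.38 Ah

53.38 Ah


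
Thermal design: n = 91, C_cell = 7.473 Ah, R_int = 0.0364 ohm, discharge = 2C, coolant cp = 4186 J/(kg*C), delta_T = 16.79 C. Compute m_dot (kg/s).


Step 1: I = 2 * 7.473 = 14.946 A
Step 2: Q_cell = I^2 * R = 14.946^2 * 0.0364 = 8.1311 W
Step 3: Q_total = 91 * 8.1311 = 739.93 W
Step 4: m_dot = Q_total / (cp * dT) = 739.93 / (4186 * 16.79) = 0.01053 kg/s

0.01053 kg/s


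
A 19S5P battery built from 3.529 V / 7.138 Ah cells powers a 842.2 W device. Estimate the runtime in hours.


Step 1: E_pack = Ns * V_cell * Np * C_cell = 19 * 3.529 * 5 * 7.138 = 2393.1 Wh
Step 2: t = E_pack / P = 2393.1 / 842.2 = 2.841 hr

2.841 hr


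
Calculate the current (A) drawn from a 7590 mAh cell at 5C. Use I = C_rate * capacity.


Convert: capacity = 7590 mAh = 7.59 Ah
At 5C: I = 5 * 7.59 Ah = 37.95 A

37.95 A


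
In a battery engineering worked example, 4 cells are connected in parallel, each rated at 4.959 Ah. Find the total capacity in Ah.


C_total = 4 * 4.959 = 19.836 Ah

19.836 Ah


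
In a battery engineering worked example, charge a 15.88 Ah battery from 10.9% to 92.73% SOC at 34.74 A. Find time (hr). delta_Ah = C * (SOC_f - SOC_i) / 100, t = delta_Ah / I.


delta_Ah = 15.88 * (92.73 - 10.9) / 100 = 12.995 Ah
t = delta_Ah / I = 12.995 / 34.74 = 0.3741 hr

0.3741 hr


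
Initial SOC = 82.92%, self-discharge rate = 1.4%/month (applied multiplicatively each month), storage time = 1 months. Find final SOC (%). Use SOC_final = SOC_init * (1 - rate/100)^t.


decay = (1 - 1.4/100)^1 = 0.986
SOC_final = 82.92 * 0.986 = 81.76%

81.76%


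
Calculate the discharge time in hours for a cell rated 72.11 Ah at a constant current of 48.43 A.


Runtime = 72.11 Ah / 48.43 A = 1.489 hr

1.489 hr


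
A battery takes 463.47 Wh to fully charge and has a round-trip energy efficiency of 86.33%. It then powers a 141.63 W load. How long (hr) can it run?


Step 1: E_discharge = eta/100 * E_charge = 86.33/100 * 463.47 = 400.11 Wh
Step 2: t = E_discharge / P = 400.11 / 141.63 = 2.825 hr

2.825 hr


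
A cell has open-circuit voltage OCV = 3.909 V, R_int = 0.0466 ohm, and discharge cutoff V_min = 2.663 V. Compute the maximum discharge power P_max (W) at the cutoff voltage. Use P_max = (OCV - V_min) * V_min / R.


P_max = (OCV - V_min) * V_min / R = (3.909 - 2.663) * 2.663 / 0.0466 = 1.246 * 2.663 / 0.0466 = 71.20 W

71.20 W


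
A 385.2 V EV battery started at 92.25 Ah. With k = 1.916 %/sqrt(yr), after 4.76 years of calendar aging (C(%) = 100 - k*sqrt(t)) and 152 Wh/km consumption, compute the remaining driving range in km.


Step 1: capacity retention = 100 - 1.916 * sqrt(4.76) = 100 - 1.916 * 2.1817 = 95.82%
Step 2: C_now = 92.25 * 95.82/100 = 88.394 Ah
Step 3: E_pack = V * C_now = 385.2 * 88.394 = 34049 Wh
Step 4: range = E_pack / consumption = 34049 / 152 = 224.0 km

224.0 km


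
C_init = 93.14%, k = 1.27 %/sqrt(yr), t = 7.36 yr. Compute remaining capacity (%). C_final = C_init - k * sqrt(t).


Step 1: sqrt(7.36 yr) = 2.7129
Step 2: drop = 1.27 * 2.7129 = 3.4454
Step 3: C_final = 93.14 - 3.4454 = 89.69%

89.69%


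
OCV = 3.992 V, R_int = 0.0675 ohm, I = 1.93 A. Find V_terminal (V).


V = OCV - I*R = 3.992 - 1.93 * 0.0675 = 3.862 V

3.862 V


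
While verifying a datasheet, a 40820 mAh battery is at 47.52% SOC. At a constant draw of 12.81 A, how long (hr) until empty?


Convert: C_total = 40820 mAh = 40.82 Ah
Step 1: remaining = SOC/100 * C_total = 47.52/100 * 40.82 = 19.398 Ah
Step 2: t = remaining / I = 19.398 / 12.81 = 1.514 hr

1.514 hr


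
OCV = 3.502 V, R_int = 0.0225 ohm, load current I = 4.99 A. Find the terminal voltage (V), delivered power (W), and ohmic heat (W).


Step 1: V_terminal = OCV - I*R = 3.502 - 4.99 * 0.0225 = 3.3897 V
Step 2: P_out = V_terminal * I = 3.3897 * 4.99 = 16.91 W
Step 3: Q = I^2 * R = 4.99^2 * 0.0225 = 0.5603 W

V=3.3897 V, P=16.91 W, Q=0.5603 W


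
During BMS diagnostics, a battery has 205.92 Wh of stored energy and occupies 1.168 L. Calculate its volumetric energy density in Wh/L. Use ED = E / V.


Volumetric ED = 205.92 Wh / 1.168 L = 176.3 Wh/L

176.3 Wh/L


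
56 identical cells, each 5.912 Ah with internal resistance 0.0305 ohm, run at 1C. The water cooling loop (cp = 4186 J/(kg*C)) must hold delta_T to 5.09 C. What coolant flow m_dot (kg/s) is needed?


Step 1: I = 1 * 5.912 = 5.912 A
Step 2: Q_cell = I^2 * R = 5.912^2 * 0.0305 = 1.066 W
Step 3: Q_total = 56 * 1.066 = 59.696 W
Step 4: m_dot = Q_total / (cp * dT) = 59.696 / (4186 * 5.09) = 0.002802 kg/s

0.002802 kg/s


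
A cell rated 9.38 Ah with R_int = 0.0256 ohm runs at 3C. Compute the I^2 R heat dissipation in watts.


Step 1: I = C_rate * capacity = 3 * 9.38 = 28.14 A
Step 2: Q = I^2 * R = 28.14^2 * 0.0256 = 791.86 * 0.0256 = 20.27 W

20.27 W


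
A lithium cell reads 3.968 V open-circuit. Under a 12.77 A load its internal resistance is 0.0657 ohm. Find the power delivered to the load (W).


Step 1: V_terminal = OCV - I*R = 3.968 - 12.77 * 0.0657 = 3.129 V
Step 2: P_out = V_terminal * I = 3.129 * 12.77 = 39.96 W

39.96 W


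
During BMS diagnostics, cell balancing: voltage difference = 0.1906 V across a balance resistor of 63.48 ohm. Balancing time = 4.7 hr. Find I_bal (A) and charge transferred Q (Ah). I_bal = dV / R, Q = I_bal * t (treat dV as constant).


I_bal = dV / R = 0.1906 / 63.48 = 0.0030025 A
Q = I_bal * t = 0.0030025 * 4.7 = 0.01411 Ah

I=0.0030025 A, Q=0.01411 Ah


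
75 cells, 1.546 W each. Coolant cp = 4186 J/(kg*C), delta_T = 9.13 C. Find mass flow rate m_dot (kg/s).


Q_total = 75 * 1.546 = 115.95 W
m_dot = Q_total / (cp * dT) = 115.95 / (4186 * 9.13) = 0.003034 kg/s

0.003034 kg/s


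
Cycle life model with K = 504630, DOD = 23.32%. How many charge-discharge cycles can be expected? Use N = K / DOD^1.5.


Step 1: DOD^1.5 = 23.32^1.5 = 112.61
Step 2: N = 504630 / 112.61 = 4481 cycles

4481 cycles


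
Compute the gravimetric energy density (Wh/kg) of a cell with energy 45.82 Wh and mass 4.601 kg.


ED = E / m = 45.82 / 4.601 = 9.959 Wh/kg

9.959 Wh/kg


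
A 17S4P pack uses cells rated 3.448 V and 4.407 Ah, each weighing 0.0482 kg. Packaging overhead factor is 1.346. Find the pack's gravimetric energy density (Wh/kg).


Step 1: V_pack = 17 * 3.448 = 58.616 V
Step 2: C_pack = 4 * 4.407 = 17.628 Ah
Step 3: E_pack = V_pack * C_pack = 58.616 * 17.628 = 1033.3 Wh
Step 4: m_pack = 17 * 4 * 0.0482 * 1.346 = 4.4116 kg
Step 5: ED = E_pack / m_pack = 1033.3 / 4.4116 = 234.2 Wh/kg

234.2 Wh/kg


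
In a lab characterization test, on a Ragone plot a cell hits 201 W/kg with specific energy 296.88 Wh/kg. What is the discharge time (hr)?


t = E / P = 296.88 / 201 = 1.477 hr

1.477 hr


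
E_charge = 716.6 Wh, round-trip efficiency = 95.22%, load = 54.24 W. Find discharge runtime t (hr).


Step 1: E_discharge = eta/100 * E_charge = 95.22/100 * 716.6 = 682.35 Wh
Step 2: t = E_discharge / P = 682.35 / 54.24 = 12.58 hr

12.58 hr


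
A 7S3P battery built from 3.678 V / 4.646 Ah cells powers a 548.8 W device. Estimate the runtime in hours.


Step 1: E_pack = Ns * V_cell * Np * C_cell = 7 * 3.678 * 3 * 4.646 = 358.85 Wh
Step 2: t = E_pack / P = 358.85 / 548.8 = 0.6539 hr

0.6539 hr


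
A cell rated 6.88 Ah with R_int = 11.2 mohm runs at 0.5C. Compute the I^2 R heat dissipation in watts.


Convert: R = 11.2 mohm = 0.0112 ohm
Step 1: I = C_rate * capacity = 0.5 * 6.88 = 3.44 A
Step 2: Q = I^2 * R = 3.44^2 * 0.0112 = 11.834 * 0.0112 = 0.1325 W

0.1325 W


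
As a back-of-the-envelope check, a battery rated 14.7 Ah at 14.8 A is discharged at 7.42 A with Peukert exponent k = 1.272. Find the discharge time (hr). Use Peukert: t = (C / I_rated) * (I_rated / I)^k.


Step 1: t_rated = C / I_rated = 14.7 / 14.8 = 0.99324 hr
Step 2: ratio = 14.8 / 7.42 = 1.9946
Step 3: ratio^k = 1.9946^1.272 = 2.4067
Step 4: t = t_rated * ratio^k = 0.99324 * 2.4067 = 2.390 hr

2.390 hr


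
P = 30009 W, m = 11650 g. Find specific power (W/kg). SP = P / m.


Convert: m = 11650 g = 11.65 kg
SP = P / m = 30009 / 11.65 = 2576 W/kg

2576 W/kg


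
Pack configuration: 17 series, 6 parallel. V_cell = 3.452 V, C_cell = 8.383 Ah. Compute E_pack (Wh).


V_pack = 17 * 3.452 = 58.684 V
C_pack = 6 * 8.383 = 50.298 Ah
E = V_pack * C_pack = 58.684 * 50.298 = 2952 Wh

2952 Wh


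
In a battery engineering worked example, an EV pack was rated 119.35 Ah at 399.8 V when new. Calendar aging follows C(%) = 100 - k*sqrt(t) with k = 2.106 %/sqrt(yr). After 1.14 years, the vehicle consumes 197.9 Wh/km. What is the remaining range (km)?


Step 1: capacity retention = 100 - 2.106 * sqrt(1.14) = 100 - 2.106 * 1.0677 = 97.751%
Step 2: C_now = 119.35 * 97.751/100 = 116.67 Ah
Step 3: E_pack = V * C_now = 399.8 * 116.67 = 46645 Wh
Step 4: range = E_pack / consumption = 46645 / 197.9 = 235.7 km

235.7 km


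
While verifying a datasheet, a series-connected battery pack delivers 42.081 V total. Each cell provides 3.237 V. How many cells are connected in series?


Rearranging: n = V_pack / V_cell = 42.081 / 3.237 = 13 cells

13


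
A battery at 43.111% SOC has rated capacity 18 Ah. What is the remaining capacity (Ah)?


remaining = SOC / 100 * total = 43.111 / 100 * 18 = 7.760 Ah

7.760 Ah


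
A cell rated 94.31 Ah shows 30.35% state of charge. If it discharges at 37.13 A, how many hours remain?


Step 1: remaining = SOC/100 * C_total = 30.35/100 * 94.31 = 28.623 Ah
Step 2: t = remaining / I = 28.623 / 37.13 = 0.7709 hr

0.7709 hr


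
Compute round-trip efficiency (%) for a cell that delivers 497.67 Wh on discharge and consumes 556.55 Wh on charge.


Round-trip efficiency = 497.67/556.55 * 100% = 89.42%

89.42%


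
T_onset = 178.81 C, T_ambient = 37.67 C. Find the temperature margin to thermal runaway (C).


Safety margin = 178.81 C - 37.67 C = 141.14 C

141.14 C


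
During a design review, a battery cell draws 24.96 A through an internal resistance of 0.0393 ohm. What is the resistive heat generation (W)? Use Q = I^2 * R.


I^2 = 623
Q = 623 * 0.0393 = 24.48 W

24.48 W


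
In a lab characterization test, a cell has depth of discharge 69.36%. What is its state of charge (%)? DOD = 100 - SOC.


SOC = 100 - DOD = 100 - 69.36 = 30.64%

30.64%


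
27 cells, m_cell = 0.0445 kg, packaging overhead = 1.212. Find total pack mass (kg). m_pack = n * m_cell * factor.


m_pack = n * m_cell * overhead = 27 * 0.0445 * 1.212 = 1.456 kg

1.456 kg


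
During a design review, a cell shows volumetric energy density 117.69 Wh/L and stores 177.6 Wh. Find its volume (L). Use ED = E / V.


V = E / ED = 177.6 / 117.69 = 1.509 L

1.509 L


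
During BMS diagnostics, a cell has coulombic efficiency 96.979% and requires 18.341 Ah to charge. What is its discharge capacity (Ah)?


Q_dis = eta/100 * Q_chg = 96.979/100 * 18.341 = 17.79 Ah

17.79 Ah


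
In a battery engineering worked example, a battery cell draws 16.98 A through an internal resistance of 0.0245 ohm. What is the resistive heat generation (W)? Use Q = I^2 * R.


Q = I^2 * R = 16.98^2 * 0.0245 = 7.064 W

7.064 W


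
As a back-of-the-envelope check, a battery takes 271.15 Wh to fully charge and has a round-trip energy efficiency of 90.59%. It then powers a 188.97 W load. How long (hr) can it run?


Step 1: E_discharge = eta/100 * E_charge = 90.59/100 * 271.15 = 245.63 Wh
Step 2: t = E_discharge / P = 245.63 / 188.97 = 1.300 hr

1.300 hr


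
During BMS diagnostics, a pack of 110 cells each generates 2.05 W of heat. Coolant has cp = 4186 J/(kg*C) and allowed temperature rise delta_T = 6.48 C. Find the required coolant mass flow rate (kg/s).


Q_total = 110 * 2.05 = 225.5 W
m_dot = Q_total / (cp * dT) = 225.5 / (4186 * 6.48) = 0.008313 kg/s

0.008313 kg/s


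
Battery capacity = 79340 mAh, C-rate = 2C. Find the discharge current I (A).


Convert: capacity = 79340 mAh = 79.34 Ah
I = C_rate * capacity = 2 * 79.34 = 158.68 A

158.68 A


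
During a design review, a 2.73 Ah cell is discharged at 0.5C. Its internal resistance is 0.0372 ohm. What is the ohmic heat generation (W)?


Step 1: I = C_rate * capacity = 0.5 * 2.73 = 1.365 A
Step 2: Q = I^2 * R = 1.365^2 * 0.0372 = 1.8632 * 0.0372 = 0.06931 W

0.06931 W


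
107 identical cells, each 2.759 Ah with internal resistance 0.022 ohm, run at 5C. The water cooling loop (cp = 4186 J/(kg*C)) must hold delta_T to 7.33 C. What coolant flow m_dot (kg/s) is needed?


Step 1: I = 5 * 2.759 = 13.795 A
Step 2: Q_cell = I^2 * R = 13.795^2 * 0.022 = 4.1866 W
Step 3: Q_total = 107 * 4.1866 = 447.97 W
Step 4: m_dot = Q_total / (cp * dT) = 447.97 / (4186 * 7.33) = 0.01460 kg/s

0.01460 kg/s


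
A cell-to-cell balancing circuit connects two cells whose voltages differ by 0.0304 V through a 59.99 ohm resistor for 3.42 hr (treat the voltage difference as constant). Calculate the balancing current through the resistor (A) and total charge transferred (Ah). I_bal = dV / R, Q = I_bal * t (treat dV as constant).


First, Ohm's law: I_bal = 0.0304 V / 59.99 ohm = 5.0675e-04 A
Then Q = I * t = 5.0675e-04 A * 3.42 hr = 0.001733 Ah

I=5.0675e-04 A, Q=0.001733 Ah


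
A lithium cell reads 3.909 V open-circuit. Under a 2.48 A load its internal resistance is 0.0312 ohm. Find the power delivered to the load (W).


Step 1: V_terminal = OCV - I*R = 3.909 - 2.48 * 0.0312 = 3.8316 V
Step 2: P_out = V_terminal * I = 3.8316 * 2.48 = 9.502 W

9.502 W


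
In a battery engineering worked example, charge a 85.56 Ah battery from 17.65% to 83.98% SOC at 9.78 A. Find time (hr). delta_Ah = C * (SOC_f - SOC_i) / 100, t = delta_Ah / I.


Step 1: dSOC = 83.98% - 17.65% = 66.33%
Step 2: delta_Ah = 85.56 * 66.33 / 100 = 56.752 Ah
Step 3: t = 56.752 / 9.78 = 5.803 hr

5.803 hr


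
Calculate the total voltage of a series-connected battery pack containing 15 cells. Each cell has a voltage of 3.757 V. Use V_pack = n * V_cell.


Series voltages add: 15 * 3.757 V = 56.355 V

56.355 V


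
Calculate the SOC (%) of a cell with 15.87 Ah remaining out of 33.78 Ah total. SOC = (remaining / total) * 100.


SOC = (remaining / total) * 100 = (15.87 / 33.78) * 100 = 46.98%

46.98%


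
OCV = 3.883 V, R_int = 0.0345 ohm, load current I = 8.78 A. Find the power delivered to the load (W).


Step 1: V_terminal = OCV - I*R = 3.883 - 8.78 * 0.0345 = 3.5801 V
Step 2: P_out = V_terminal * I = 3.5801 * 8.78 = 31.43 W

31.43 W


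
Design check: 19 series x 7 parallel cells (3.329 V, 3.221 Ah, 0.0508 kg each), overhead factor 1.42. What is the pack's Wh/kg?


Step 1: V_pack = 19 * 3.329 = 63.251 V
Step 2: C_pack = 7 * 3.221 = 22.547 Ah
Step 3: E_pack = V_pack * C_pack = 63.251 * 22.547 = 1426.1 Wh
Step 4: m_pack = 19 * 7 * 0.0508 * 1.42 = 9.5941 kg
Step 5: ED = E_pack / m_pack = 1426.1 / 9.5941 = 148.6 Wh/kg

148.6 Wh/kg


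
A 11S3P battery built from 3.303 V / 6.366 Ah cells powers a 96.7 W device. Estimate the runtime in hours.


Step 1: E_pack = Ns * V_cell * Np * C_cell = 11 * 3.303 * 3 * 6.366 = 693.89 Wh
Step 2: t = E_pack / P = 693.89 / 96.7 = 7.176 hr

7.176 hr


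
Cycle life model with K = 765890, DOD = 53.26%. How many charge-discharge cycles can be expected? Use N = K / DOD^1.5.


DOD^1.5 = 388.69
N = K / DOD^1.5 = 765890 / 388.69 = 1970

1970 cycles


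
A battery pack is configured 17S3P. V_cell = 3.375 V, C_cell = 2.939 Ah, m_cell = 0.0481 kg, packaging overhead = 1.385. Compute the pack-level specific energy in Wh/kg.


Step 1: V_pack = 17 * 3.375 = 57.375 V
Step 2: C_pack = 3 * 2.939 = 8.817 Ah
Step 3: E_pack = V_pack * C_pack = 57.375 * 8.817 = 505.88 Wh
Step 4: m_pack = 17 * 3 * 0.0481 * 1.385 = 3.3975 kg
Step 5: ED = E_pack / m_pack = 505.88 / 3.3975 = 148.9 Wh/kg

148.9 Wh/kg


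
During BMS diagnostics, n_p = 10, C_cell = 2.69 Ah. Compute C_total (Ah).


Parallel capacities add: 10 * 2.69 Ah = 26.9 Ah

26.9 Ah


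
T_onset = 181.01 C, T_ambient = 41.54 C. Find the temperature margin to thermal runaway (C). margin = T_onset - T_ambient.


margin = T_onset - T_ambient = 181.01 - 41.54 = 139.47 C

139.47 C


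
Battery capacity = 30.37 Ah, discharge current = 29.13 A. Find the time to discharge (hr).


t = capacity / current = 30.37 / 29.13 = 1.043 hr

1.043 hr


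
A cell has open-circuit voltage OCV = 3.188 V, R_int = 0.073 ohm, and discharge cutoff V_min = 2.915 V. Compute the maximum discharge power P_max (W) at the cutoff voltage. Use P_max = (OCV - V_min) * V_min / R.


dV = OCV - V_min = 0.273 V (so I_max = dV / R)
P_max = dV * V_min / R = 0.273 * 2.915 / 0.073 = 10.90 W

10.90 W


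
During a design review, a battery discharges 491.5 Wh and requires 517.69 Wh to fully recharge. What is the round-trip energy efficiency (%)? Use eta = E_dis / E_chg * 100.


Round-trip efficiency = 491.5/517.69 * 100% = 94.94%

94.94%


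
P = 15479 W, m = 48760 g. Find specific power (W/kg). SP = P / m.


Convert: m = 48760 g = 48.76 kg
SP = P / m = 15479 / 48.76 = 317.5 W/kg

317.5 W/kg


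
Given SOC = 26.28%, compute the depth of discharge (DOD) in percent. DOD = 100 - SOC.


Complement of SOC: DOD = 100% - 26.28% = 73.72%

73.72%


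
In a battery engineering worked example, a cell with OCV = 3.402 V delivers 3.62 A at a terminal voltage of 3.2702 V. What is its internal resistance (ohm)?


R = (OCV - V) / I = (3.402 - 3.2702) / 3.62 = 0.03641 ohm

0.03641 ohm


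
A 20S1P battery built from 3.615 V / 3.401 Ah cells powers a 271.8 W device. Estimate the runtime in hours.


Step 1: E_pack = Ns * V_cell * Np * C_cell = 20 * 3.615 * 1 * 3.401 = 245.89 Wh
Step 2: t = E_pack / P = 245.89 / 271.8 = 0.9047 hr

0.9047 hr


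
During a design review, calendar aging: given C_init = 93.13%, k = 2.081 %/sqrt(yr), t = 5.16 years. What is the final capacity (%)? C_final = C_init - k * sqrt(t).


sqrt(t) = sqrt(5.16) = 2.2716
C_final = 93.13 - 2.081 * 2.2716 = 88.40%

88.40%


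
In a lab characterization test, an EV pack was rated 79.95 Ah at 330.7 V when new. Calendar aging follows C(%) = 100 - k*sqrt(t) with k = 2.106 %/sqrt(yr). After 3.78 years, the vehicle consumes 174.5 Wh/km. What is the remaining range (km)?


Step 1: capacity retention = 100 - 2.106 * sqrt(3.78) = 100 - 2.106 * 1.9442 = 95.906%
Step 2: C_now = 79.95 * 95.906/100 = 76.677 Ah
Step 3: E_pack = V * C_now = 330.7 * 76.677 = 25357 Wh
Step 4: range = E_pack / consumption = 25357 / 174.5 = 145.3 km

145.3 km


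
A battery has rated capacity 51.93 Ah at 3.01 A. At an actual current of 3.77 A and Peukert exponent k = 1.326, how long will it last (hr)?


Step 1: t_rated = C / I_rated = 51.93 / 3.01 = 17.252 hr
Step 2: ratio = 3.01 / 3.77 = 0.79841
Step 3: ratio^k = 0.79841^1.326 = 0.74191
Step 4: t = t_rated * ratio^k = 17.252 * 0.74191 = 12.80 hr

12.80 hr


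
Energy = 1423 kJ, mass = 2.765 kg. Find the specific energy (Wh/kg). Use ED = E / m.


Convert: E = 1423 kJ = 395.28 Wh
ED = E / m = 395.28 / 2.765 = 143.0 Wh/kg

143.0 Wh/kg


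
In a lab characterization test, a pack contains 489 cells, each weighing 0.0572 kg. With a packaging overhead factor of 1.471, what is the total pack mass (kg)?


m_pack = n * m_cell * overhead = 489 * 0.0572 * 1.471 = 41.15 kg

41.15 kg


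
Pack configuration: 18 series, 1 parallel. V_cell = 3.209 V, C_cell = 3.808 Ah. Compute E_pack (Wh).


V_pack = 18 * 3.209 = 57.762 V
C_pack = 1 * 3.808 = 3.808 Ah
E = V_pack * C_pack = 57.762 * 3.808 = 220.0 Wh

220.0 Wh


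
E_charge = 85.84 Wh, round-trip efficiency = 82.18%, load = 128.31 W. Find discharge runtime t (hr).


Step 1: E_discharge = eta/100 * E_charge = 82.18/100 * 85.84 = 70.543 Wh
Step 2: t = E_discharge / P = 70.543 / 128.31 = 0.5498 hr

0.5498 hr


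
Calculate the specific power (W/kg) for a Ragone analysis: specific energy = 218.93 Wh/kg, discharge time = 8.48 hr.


P_specific = E / t = 218.93 / 8.48 = 25.82 W/kg

25.82 W/kg


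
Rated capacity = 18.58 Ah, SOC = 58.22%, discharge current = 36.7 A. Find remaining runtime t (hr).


Step 1: remaining = SOC/100 * C_total = 58.22/100 * 18.58 = 10.817 Ah
Step 2: t = remaining / I = 10.817 / 36.7 = 0.2947 hr

0.2947 hr


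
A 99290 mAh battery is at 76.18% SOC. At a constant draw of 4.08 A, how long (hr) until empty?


Convert: C_total = 99290 mAh = 99.29 Ah
Step 1: remaining = SOC/100 * C_total = 76.18/100 * 99.29 = 75.639 Ah
Step 2: t = remaining / I = 75.639 / 4.08 = 18.54 hr

18.54 hr


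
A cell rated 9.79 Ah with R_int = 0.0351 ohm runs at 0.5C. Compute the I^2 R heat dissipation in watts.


Step 1: I = C_rate * capacity = 0.5 * 9.79 = 4.895 A
Step 2: Q = I^2 * R = 4.895^2 * 0.0351 = 23.961 * 0.0351 = 0.8410 W

0.8410 W


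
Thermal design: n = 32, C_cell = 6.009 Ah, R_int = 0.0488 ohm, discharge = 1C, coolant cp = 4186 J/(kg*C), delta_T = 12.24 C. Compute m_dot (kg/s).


Step 1: I = 1 * 6.009 = 6.009 A
Step 2: Q_cell = I^2 * R = 6.009^2 * 0.0488 = 1.7621 W
Step 3: Q_total = 32 * 1.7621 = 56.387 W
Step 4: m_dot = Q_total / (cp * dT) = 56.387 / (4186 * 12.24) = 0.001101 kg/s

0.001101 kg/s


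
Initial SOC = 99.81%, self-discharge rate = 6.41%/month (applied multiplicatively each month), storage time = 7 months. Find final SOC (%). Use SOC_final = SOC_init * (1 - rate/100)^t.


Monthly retention factor = 1 - 6.41/100 = 0.9359
Over 7 months: factor^7 = 0.62894
SOC_final = 99.81 * 0.62894 = 62.77%

62.77%


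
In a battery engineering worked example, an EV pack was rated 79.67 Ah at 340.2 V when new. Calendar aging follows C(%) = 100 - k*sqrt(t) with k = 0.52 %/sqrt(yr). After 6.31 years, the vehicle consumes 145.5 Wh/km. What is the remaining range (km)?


Step 1: capacity retention = 100 - 0.52 * sqrt(6.31) = 100 - 0.52 * 2.512 = 98.694%
Step 2: C_now = 79.67 * 98.694/100 = 78.63 Ah
Step 3: E_pack = V * C_now = 340.2 * 78.63 = 26750 Wh
Step 4: range = E_pack / consumption = 26750 / 145.5 = 183.8 km

183.8 km


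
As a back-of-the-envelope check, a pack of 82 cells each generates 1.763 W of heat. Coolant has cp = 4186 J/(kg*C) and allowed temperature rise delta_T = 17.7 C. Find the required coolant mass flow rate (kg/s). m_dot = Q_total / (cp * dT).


Q_total = 82 * 1.763 = 144.57 W
m_dot = Q_total / (cp * dT) = 144.57 / (4186 * 17.7) = 0.001951 kg/s

0.001951 kg/s


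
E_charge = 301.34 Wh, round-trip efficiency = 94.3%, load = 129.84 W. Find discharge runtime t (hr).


Step 1: E_discharge = eta/100 * E_charge = 94.3/100 * 301.34 = 284.16 Wh
Step 2: t = E_discharge / P = 284.16 / 129.84 = 2.189 hr

2.189 hr


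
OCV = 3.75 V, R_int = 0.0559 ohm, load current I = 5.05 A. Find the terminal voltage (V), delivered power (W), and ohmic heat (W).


Step 1: V_terminal = OCV - I*R = 3.75 - 5.05 * 0.0559 = 3.4677 V
Step 2: P_out = V_terminal * I = 3.4677 * 5.05 = 17.51 W
Step 3: Q = I^2 * R = 5.05^2 * 0.0559 = 1.426 W

V=3.4677 V, P=17.51 W, Q=1.426 W


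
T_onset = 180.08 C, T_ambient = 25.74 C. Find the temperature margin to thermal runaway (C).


Safety margin = 180.08 C - 25.74 C = 154.34 C

154.34 C


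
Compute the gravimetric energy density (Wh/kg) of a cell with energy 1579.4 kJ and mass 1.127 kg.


Convert: E = 1579.4 kJ = 438.72 Wh
ED = E / m = 438.72 / 1.127 = 389.3 Wh/kg

389.3 Wh/kg


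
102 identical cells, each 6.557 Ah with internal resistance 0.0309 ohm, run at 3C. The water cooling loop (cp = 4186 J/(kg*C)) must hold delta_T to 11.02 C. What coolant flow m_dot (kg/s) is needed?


Step 1: I = 3 * 6.557 = 19.671 A
Step 2: Q_cell = I^2 * R = 19.671^2 * 0.0309 = 11.957 W
Step 3: Q_total = 102 * 11.957 = 1219.6 W
Step 4: m_dot = Q_total / (cp * dT) = 1219.6 / (4186 * 11.02) = 0.02644 kg/s

0.02644 kg/s


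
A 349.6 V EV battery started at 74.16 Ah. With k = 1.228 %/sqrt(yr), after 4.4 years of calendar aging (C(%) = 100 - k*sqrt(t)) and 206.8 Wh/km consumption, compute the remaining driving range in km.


Step 1: capacity retention = 100 - 1.228 * sqrt(4.4) = 100 - 1.228 * 2.0976 = 97.424%
Step 2: C_now = 74.16 * 97.424/100 = 72.25 Ah
Step 3: E_pack = V * C_now = 349.6 * 72.25 = 25259 Wh
Step 4: range = E_pack / consumption = 25259 / 206.8 = 122.1 km

122.1 km


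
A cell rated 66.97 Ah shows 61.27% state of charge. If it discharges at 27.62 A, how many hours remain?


Step 1: remaining = SOC/100 * C_total = 61.27/100 * 66.97 = 41.033 Ah
Step 2: t = remaining / I = 41.033 / 27.62 = 1.486 hr

1.486 hr


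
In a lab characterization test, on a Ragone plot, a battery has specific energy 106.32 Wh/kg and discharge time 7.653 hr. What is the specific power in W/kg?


Specific power = 106.32 Wh/kg / 7.653 hr = 13.89 W/kg

13.89 W/kg


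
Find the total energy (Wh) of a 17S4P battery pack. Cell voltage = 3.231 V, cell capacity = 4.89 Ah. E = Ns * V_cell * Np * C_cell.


V_pack = 17 * 3.231 = 54.927 V
C_pack = 4 * 4.89 = 19.56 Ah
E = V_pack * C_pack = 54.927 * 19.56 = 1074 Wh

1074 Wh


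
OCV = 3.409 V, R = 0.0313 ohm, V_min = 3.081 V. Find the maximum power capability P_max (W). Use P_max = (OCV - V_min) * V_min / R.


dV = OCV - V_min = 0.328 V (so I_max = dV / R)
P_max = dV * V_min / R = 0.328 * 3.081 / 0.0313 = 32.29 W

32.29 W


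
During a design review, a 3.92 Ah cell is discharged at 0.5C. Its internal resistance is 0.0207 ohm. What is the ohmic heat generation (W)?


Step 1: I = C_rate * capacity = 0.5 * 3.92 = 1.96 A
Step 2: Q = I^2 * R = 1.96^2 * 0.0207 = 3.8416 * 0.0207 = 0.07952 W

0.07952 W


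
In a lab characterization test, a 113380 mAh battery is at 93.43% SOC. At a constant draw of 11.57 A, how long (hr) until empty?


Convert: C_total = 113380 mAh = 113.38 Ah
Step 1: remaining = SOC/100 * C_total = 93.43/100 * 113.38 = 105.93 Ah
Step 2: t = remaining / I = 105.93 / 11.57 = 9.156 hr

9.156 hr


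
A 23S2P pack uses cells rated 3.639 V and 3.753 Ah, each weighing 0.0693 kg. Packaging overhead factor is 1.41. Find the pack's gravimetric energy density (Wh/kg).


Step 1: V_pack = 23 * 3.639 = 83.697 V
Step 2: C_pack = 2 * 3.753 = 7.506 Ah
Step 3: E_pack = V_pack * C_pack = 83.697 * 7.506 = 628.23 Wh
Step 4: m_pack = 23 * 2 * 0.0693 * 1.41 = 4.4948 kg
Step 5: ED = E_pack / m_pack = 628.23 / 4.4948 = 139.8 Wh/kg

139.8 Wh/kg


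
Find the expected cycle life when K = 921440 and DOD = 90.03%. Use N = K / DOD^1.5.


Step 1: DOD^1.5 = 90.03^1.5 = 854.24
Step 2: N = 921440 / 854.24 = 1079 cycles

1079 cycles


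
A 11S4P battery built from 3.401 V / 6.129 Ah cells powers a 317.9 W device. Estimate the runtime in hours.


Step 1: E_pack = Ns * V_cell * Np * C_cell = 11 * 3.401 * 4 * 6.129 = 917.17 Wh
Step 2: t = E_pack / P = 917.17 / 317.9 = 2.885 hr

2.885 hr


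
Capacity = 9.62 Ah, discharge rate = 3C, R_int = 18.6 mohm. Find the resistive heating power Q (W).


Convert: R = 18.6 mohm = 0.0186 ohm
Step 1: I = C_rate * capacity = 3 * 9.62 = 28.86 A
Step 2: Q = I^2 * R = 28.86^2 * 0.0186 = 832.9 * 0.0186 = 15.49 W

15.49 W


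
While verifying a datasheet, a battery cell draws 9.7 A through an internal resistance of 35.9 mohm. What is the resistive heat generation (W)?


Convert: R = 35.9 mohm = 0.0359 ohm
I^2 = 94.09
Q = 94.09 * 0.0359 = 3.378 W

3.378 W


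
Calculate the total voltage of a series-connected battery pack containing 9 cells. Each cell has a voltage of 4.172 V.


Series voltages add: 9 * 4.172 V = 37.548 V

37.548 V


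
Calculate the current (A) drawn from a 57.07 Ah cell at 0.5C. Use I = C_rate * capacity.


I = C_rate * capacity = 0.5 * 57.07 = 28.535 A

28.535 A


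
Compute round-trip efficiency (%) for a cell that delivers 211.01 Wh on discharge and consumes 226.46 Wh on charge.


Round-trip efficiency = 211.01/226.46 * 100% = 93.18%

93.18%


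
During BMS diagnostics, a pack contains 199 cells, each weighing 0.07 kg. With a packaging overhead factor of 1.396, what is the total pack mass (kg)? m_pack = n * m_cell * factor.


Cell mass sum = 199 * 0.07 = 13.93 kg
With overhead 1.396: m_pack = 13.93 * 1.396 = 19.45 kg

19.45 kg


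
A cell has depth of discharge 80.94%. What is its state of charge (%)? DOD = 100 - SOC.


SOC = 100 - DOD = 100 - 80.94 = 19.06%

19.06%


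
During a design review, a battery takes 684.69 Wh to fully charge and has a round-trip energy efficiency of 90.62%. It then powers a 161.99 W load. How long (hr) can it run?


Step 1: E_discharge = eta/100 * E_charge = 90.62/100 * 684.69 = 620.47 Wh
Step 2: t = E_discharge / P = 620.47 / 161.99 = 3.830 hr

3.830 hr


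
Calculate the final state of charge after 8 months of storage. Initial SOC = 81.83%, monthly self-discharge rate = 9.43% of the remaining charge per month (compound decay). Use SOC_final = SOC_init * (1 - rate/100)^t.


Monthly retention factor = 1 - 9.43/100 = 0.9057
Over 8 months: factor^8 = 0.45277
SOC_final = 81.83 * 0.45277 = 37.05%

37.05%


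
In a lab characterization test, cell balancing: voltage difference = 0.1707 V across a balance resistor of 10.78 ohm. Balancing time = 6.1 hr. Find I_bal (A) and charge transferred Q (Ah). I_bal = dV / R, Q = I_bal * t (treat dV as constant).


First, Ohm's law: I_bal = 0.1707 V / 10.78 ohm = 0.015835 A
Then Q = I * t = 0.015835 A * 6.1 hr = 0.09659 Ah

I=0.015835 A, Q=0.09659 Ah


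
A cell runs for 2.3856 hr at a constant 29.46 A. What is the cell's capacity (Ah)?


C = I * t = 29.46 * 2.3856 = 70.28 Ah

70.28 Ah


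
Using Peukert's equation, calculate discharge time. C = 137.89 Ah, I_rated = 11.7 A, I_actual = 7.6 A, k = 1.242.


t_rated = C / I_rated = 137.89 / 11.7 = 11.785 hr
(I_rated/I)^k = (1.5395)^1.242 = 1.7089
t = t_rated * (I_rated/I)^k = 11.785 * 1.7089 = 20.14 hr

20.14 hr


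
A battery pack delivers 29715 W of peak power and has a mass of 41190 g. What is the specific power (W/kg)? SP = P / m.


Convert: m = 41190 g = 41.19 kg
Specific power = 29715 W / 41.19 kg = 721.4 W/kg

721.4 W/kg


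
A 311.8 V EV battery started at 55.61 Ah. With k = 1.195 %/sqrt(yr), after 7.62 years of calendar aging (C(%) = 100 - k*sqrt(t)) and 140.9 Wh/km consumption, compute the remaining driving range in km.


Step 1: capacity retention = 100 - 1.195 * sqrt(7.62) = 100 - 1.195 * 2.7604 = 96.701%
Step 2: C_now = 55.61 * 96.701/100 = 53.775 Ah
Step 3: E_pack = V * C_now = 311.8 * 53.775 = 16767 Wh
Step 4: range = E_pack / consumption = 16767 / 140.9 = 119.0 km

119.0 km


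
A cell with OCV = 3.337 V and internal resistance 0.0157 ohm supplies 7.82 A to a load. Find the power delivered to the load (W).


Step 1: V_terminal = OCV - I*R = 3.337 - 7.82 * 0.0157 = 3.2142 V
Step 2: P_out = V_terminal * I = 3.2142 * 7.82 = 25.14 W

25.14 W


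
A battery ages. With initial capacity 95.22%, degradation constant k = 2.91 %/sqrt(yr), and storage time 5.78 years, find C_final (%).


Step 1: sqrt(5.78 yr) = 2.4042
Step 2: drop = 2.91 * 2.4042 = 6.9962
Step 3: C_final = 95.22 - 6.9962 = 88.22%

88.22%


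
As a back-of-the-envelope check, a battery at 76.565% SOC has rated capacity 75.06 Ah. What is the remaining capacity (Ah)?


remaining = SOC / 100 * total = 76.565 / 100 * 75.06 = 57.47 Ah

57.47 Ah


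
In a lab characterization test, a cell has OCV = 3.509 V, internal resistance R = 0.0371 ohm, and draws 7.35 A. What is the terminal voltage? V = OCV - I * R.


V = OCV - I*R = 3.509 - 7.35 * 0.0371 = 3.236 V

3.236 V


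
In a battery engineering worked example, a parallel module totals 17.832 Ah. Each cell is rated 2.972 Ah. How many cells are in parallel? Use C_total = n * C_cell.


n = C_total / C_cell = 17.832 / 2.972 = 6

6


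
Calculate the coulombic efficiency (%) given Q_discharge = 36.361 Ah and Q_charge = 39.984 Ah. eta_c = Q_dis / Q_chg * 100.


Coulombic efficiency = 36.361/39.984 * 100% = 90.94%

90.94%


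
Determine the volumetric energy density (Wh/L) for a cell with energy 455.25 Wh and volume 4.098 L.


ED = E / V = 455.25 / 4.098 = 111.1 Wh/L

111.1 Wh/L


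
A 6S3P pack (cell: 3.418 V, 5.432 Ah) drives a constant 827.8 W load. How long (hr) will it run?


Step 1: E_pack = Ns * V_cell * Np * C_cell = 6 * 3.418 * 3 * 5.432 = 334.2 Wh
Step 2: t = E_pack / P = 334.2 / 827.8 = 0.4037 hr

0.4037 hr


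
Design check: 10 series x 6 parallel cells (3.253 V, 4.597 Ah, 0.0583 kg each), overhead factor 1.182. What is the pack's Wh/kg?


Step 1: V_pack = 10 * 3.253 = 32.53 V
Step 2: C_pack = 6 * 4.597 = 27.582 Ah
Step 3: E_pack = V_pack * C_pack = 32.53 * 27.582 = 897.24 Wh
Step 4: m_pack = 10 * 6 * 0.0583 * 1.182 = 4.1346 kg
Step 5: ED = E_pack / m_pack = 897.24 / 4.1346 = 217.0 Wh/kg

217.0 Wh/kg


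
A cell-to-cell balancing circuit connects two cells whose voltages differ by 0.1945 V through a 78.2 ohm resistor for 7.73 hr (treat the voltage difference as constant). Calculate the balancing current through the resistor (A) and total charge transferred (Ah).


I_bal = dV / R = 0.1945 / 78.2 = 0.0024872 A
Q = I_bal * t = 0.0024872 * 7.73 = 0.01923 Ah

I=0.0024872 A, Q=0.01923 Ah


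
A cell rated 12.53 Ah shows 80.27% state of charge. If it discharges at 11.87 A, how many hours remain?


Step 1: remaining = SOC/100 * C_total = 80.27/100 * 12.53 = 10.058 Ah
Step 2: t = remaining / I = 10.058 / 11.87 = 0.8473 hr

0.8473 hr


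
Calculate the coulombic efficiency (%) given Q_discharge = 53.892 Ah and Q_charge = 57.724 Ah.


Coulombic efficiency = 53.892/57.724 * 100% = 93.36%

93.36%


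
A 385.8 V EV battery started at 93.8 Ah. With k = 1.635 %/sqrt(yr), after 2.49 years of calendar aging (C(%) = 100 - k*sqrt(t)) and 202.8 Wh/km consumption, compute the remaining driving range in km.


Step 1: capacity retention = 100 - 1.635 * sqrt(2.49) = 100 - 1.635 * 1.578 = 97.42%
Step 2: C_now = 93.8 * 97.42/100 = 91.38 Ah
Step 3: E_pack = V * C_now = 385.8 * 91.38 = 35254 Wh
Step 4: range = E_pack / consumption = 35254 / 202.8 = 173.8 km

173.8 km


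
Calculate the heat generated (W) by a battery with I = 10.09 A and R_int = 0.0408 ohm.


I^2 = 101.81
Q = 101.81 * 0.0408 = 4.154 W

4.154 W


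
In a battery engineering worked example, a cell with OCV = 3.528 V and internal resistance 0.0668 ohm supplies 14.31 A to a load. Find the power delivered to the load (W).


Step 1: V_terminal = OCV - I*R = 3.528 - 14.31 * 0.0668 = 2.5721 V
Step 2: P_out = V_terminal * I = 2.5721 * 14.31 = 36.81 W

36.81 W


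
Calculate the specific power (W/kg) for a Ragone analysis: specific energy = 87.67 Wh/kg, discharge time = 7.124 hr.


Specific power = 87.67 Wh/kg / 7.124 hr = 12.31 W/kg

12.31 W/kg


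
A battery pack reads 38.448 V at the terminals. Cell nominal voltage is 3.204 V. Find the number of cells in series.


Rearranging: n = V_pack / V_cell = 38.448 / 3.204 = 12 cells

12


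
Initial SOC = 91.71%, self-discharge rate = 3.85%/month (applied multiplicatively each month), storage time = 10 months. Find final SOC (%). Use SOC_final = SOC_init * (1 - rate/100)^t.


decay = (1 - 3.85/100)^10 = 0.67529
SOC_final = 91.71 * 0.67529 = 61.93%

61.93%


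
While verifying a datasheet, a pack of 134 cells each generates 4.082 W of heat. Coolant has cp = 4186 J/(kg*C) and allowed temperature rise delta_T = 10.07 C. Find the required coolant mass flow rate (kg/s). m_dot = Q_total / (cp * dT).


Q_total = 134 * 4.082 = 546.99 W
m_dot = Q_total / (cp * dT) = 546.99 / (4186 * 10.07) = 0.01298 kg/s

0.01298 kg/s


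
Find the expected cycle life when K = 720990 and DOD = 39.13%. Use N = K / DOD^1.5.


DOD^1.5 = 244.77
N = K / DOD^1.5 = 720990 / 244.77 = 2946

2946 cycles


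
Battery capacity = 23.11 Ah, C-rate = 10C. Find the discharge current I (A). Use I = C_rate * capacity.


At 10C: I = 10 * 23.11 Ah = 231.1 A

231.1 A


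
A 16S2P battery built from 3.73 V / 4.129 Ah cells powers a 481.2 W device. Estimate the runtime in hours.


Step 1: E_pack = Ns * V_cell * Np * C_cell = 16 * 3.73 * 2 * 4.129 = 492.84 Wh
Step 2: t = E_pack / P = 492.84 / 481.2 = 1.024 hr

1.024 hr


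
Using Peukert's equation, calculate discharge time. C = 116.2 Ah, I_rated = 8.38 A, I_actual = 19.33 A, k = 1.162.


t_rated = C / I_rated = 116.2 / 8.38 = 13.866 hr
(I_rated/I)^k = (0.43352)^1.162 = 0.37862
t = t_rated * (I_rated/I)^k = 13.866 * 0.37862 = 5.250 hr

5.250 hr


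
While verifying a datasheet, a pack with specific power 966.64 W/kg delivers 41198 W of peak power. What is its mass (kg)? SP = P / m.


m = P / SP = 41198 / 966.64 = 42.62 kg

42.62 kg


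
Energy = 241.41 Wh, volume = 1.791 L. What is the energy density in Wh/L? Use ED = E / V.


Volumetric ED = 241.41 Wh / 1.791 L = 134.8 Wh/L

134.8 Wh/L


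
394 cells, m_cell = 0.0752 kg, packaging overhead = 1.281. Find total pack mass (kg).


m_pack = n * m_cell * overhead = 394 * 0.0752 * 1.281 = 37.95 kg

37.95 kg


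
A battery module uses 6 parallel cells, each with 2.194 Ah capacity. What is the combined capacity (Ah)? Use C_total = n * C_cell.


Parallel capacities add: 6 * 2.194 Ah = 13.164 Ah

13.164 Ah


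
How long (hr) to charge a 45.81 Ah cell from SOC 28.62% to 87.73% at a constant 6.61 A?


delta_Ah = 45.81 * (87.73 - 28.62) / 100 = 27.078 Ah
t = delta_Ah / I = 27.078 / 6.61 = 4.097 hr

4.097 hr


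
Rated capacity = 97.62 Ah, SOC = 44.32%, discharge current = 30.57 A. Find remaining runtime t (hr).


Step 1: remaining = SOC/100 * C_total = 44.32/100 * 97.62 = 43.265 Ah
Step 2: t = remaining / I = 43.265 / 30.57 = 1.415 hr

1.415 hr


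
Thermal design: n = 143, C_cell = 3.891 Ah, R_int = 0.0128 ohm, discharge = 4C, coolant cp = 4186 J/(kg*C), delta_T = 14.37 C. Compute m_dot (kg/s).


Step 1: I = 4 * 3.891 = 15.564 A
Step 2: Q_cell = I^2 * R = 15.564^2 * 0.0128 = 3.1006 W
Step 3: Q_total = 143 * 3.1006 = 443.39 W
Step 4: m_dot = Q_total / (cp * dT) = 443.39 / (4186 * 14.37) = 0.007371 kg/s

0.007371 kg/s


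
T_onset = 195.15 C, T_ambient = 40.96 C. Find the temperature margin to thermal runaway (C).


Safety margin = 195.15 C - 40.96 C = 154.19 C

154.19 C


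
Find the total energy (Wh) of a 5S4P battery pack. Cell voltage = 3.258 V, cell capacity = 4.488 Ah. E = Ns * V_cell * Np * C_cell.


V_pack = 5 * 3.258 = 16.29 V
C_pack = 4 * 4.488 = 17.952 Ah
E = V_pack * C_pack = 16.29 * 17.952 = 292.4 Wh

292.4 Wh


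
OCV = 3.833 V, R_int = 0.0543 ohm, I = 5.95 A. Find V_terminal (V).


IR drop = 5.95 * 0.0543 = 0.32309 V
V = 3.833 - 0.32309 = 3.510 V

3.510 V


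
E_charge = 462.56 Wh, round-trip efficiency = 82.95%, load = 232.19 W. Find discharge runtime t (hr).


Step 1: E_discharge = eta/100 * E_charge = 82.95/100 * 462.56 = 383.69 Wh
Step 2: t = E_discharge / P = 383.69 / 232.19 = 1.652 hr

1.652 hr


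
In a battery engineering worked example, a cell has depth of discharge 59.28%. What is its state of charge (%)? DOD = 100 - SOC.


SOC = 100 - DOD = 100 - 59.28 = 40.72%

40.72%


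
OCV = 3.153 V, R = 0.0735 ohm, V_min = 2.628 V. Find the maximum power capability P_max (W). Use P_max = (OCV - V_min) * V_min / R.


dV = OCV - V_min = 0.525 V (so I_max = dV / R)
P_max = dV * V_min / R = 0.525 * 2.628 / 0.0735 = 18.77 W

18.77 W


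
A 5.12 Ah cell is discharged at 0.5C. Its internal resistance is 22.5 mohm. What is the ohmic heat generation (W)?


Convert: R = 22.5 mohm = 0.0225 ohm
Step 1: I = C_rate * capacity = 0.5 * 5.12 = 2.56 A
Step 2: Q = I^2 * R = 2.56^2 * 0.0225 = 6.5536 * 0.0225 = 0.1475 W

0.1475 W


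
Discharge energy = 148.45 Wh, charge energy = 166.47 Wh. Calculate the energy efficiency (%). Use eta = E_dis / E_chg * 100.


eta_e = E_dis / E_chg * 100 = 148.45 / 166.47 * 100 = 89.18%

89.18%


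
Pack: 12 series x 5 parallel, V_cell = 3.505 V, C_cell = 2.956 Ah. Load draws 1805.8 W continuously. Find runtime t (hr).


Step 1: E_pack = Ns * V_cell * Np * C_cell = 12 * 3.505 * 5 * 2.956 = 621.65 Wh
Step 2: t = E_pack / P = 621.65 / 1805.8 = 0.3443 hr

0.3443 hr
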